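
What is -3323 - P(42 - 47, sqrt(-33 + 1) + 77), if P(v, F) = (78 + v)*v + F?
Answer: -3035 - 4*I*sqrt(2) ≈ -3035.0 - 5.6569*I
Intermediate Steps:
P(v, F) = F + v*(78 + v) (P(v, F) = v*(78 + v) + F = F + v*(78 + v))
-3323 - P(42 - 47, sqrt(-33 + 1) + 77) = -3323 - ((sqrt(-33 + 1) + 77) + (42 - 47)**2 + 78*(42 - 47)) = -3323 - ((sqrt(-32) + 77) + (-5)**2 + 78*(-5)) = -3323 - ((4*I*sqrt(2) + 77) + 25 - 390) = -3323 - ((77 + 4*I*sqrt(2)) + 25 - 390) = -3323 - (-288 + 4*I*sqrt(2)) = -3323 + (288 - 4*I*sqrt(2)) = -3035 - 4*I*sqrt(2)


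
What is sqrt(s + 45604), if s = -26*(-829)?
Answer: 3*sqrt(7462) ≈ 259.15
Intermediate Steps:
s = 21554
sqrt(s + 45604) = sqrt(21554 + 45604) = sqrt(67158) = 3*sqrt(7462)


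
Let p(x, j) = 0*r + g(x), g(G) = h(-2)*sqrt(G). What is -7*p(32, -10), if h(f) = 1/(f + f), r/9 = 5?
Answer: 7*sqrt(2) ≈ 9.8995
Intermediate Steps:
r = 45 (r = 9*5 = 45)
h(f) = 1/(2*f)
g(G) = -sqrt(G)/4 (g(G) = ((1/2)/(-2))*sqrt(G) = ((1/2)*(-1/2))*sqrt(G) = -sqrt(G)/4)
p(x, j) = -sqrt(x)/4 (p(x, j) = 0*45 - sqrt(x)/4 = 0 - sqrt(x)/4 = -sqrt(x)/4)
-7*p(32, -10) = -(-7)*sqrt(32)/4 = -(-7)*4*sqrt(2)/4 = -(-7)*sqrt(2) = 7*sqrt(2)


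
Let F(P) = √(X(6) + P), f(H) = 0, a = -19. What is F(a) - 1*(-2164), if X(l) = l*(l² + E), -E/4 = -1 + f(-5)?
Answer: 2164 + √221 ≈ 2178.9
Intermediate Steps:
E = 4 (E = -4*(-1 + 0) = -4*(-1) = 4)
X(l) = l*(4 + l²) (X(l) = l*(l² + 4) = l*(4 + l²))
F(P) = √(240 + P) (F(P) = √(6*(4 + 6²) + P) = √(6*(4 + 36) + P) = √(6*40 + P) = √(240 + P))
F(a) - 1*(-2164) = √(240 - 19) - 1*(-2164) = √221 + 2164 = 2164 + √221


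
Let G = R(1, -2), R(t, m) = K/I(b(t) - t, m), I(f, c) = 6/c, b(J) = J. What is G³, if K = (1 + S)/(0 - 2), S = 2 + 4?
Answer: 343/216 ≈ 1.5880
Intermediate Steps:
S = 6
K = -7/2 (K = (1 + 6)/(0 - 2) = 7/(-2) = 7*(-½) = -7/2 ≈ -3.5000)
R(t, m) = -7*m/12 (R(t, m) = -7*m/6/2 = -7*m/12)
G = 7/6 (G = -7/12*(-2) = 7/6 ≈ 1.1667)
G³ = (7/6)³ = 343/216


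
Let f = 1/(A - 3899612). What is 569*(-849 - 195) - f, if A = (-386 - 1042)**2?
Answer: -1105161207407/1860428 ≈ -5.9404e+5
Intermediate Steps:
A = 2039184 (A = (-1428)**2 = 2039184)
f = -1/1860428 (f = 1/(2039184 - 3899612) = 1/(-1860428) = -1/1860428 ≈ -5.3751e-7)
569*(-849 - 195) - f = 569*(-849 - 195) - 1*(-1/1860428) = 569*(-1044) + 1/1860428 = -594036 + 1/1860428 = -1105161207407/1860428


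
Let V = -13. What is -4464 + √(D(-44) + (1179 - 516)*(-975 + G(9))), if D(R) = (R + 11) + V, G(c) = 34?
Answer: -4464 + I*√623929 ≈ -4464.0 + 789.89*I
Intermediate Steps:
D(R) = -2 + R (D(R) = (R + 11) - 13 = (11 + R) - 13 = -2 + R)
-4464 + √(D(-44) + (1179 - 516)*(-975 + G(9))) = -4464 + √((-2 - 44) + (1179 - 516)*(-975 + 34)) = -4464 + √(-46 + 663*(-941)) = -4464 + √(-46 - 623883) = -4464 + √(-623929) = -4464 + I*√623929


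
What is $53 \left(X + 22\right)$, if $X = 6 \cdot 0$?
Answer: $1166$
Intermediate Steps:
$X = 0$
$53 \left(X + 22\right) = 53 \left(0 + 22\right) = 53 \cdot 22 = 1166$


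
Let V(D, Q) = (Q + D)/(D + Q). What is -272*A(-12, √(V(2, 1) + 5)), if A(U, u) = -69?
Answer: 18768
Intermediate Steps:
V(D, Q) = 1 (V(D, Q) = (D + Q)/(D + Q) = 1)
-272*A(-12, √(V(2, 1) + 5)) = -272*(-69) = 18768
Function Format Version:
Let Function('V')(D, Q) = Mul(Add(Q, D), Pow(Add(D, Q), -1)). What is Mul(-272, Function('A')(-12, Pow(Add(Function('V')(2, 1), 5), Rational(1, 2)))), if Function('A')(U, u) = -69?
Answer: 18768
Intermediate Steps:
Function('V')(D, Q) = 1 (Function('V')(D, Q) = Mul(Add(D, Q), Pow(Add(D, Q), -1)) = 1)
Mul(-272, Function('A')(-12, Pow(Add(Function('V')(2, 1), 5), Rational(1, 2)))) = Mul(-272, -69) = 18768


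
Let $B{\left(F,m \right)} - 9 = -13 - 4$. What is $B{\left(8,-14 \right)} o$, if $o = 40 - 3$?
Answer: $-296$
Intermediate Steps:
$B{\left(F,m \right)} = -8$ ($B{\left(F,m \right)} = 9 - 17 = -8$)
$o = 37$ ($o = 40 - 3 = 37$)
$B{\left(8,-14 \right)} o = \left(-8\right) 37 = -296$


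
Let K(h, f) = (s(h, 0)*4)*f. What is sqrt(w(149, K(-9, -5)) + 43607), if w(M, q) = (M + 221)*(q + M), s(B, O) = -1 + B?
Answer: 3*sqrt(19193) ≈ 415.62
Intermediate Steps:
K(h, f) = f*(-4 + 4*h) (K(h, f) = ((-1 + h)*4)*f = (-4 + 4*h)*f = f*(-4 + 4*h))
w(M, q) = (221 + M)*(M + q)
sqrt(w(149, K(-9, -5)) + 43607) = sqrt((149**2 + 221*149 + 221*(4*(-5)*(-1 - 9)) + 149*(4*(-5)*(-1 - 9))) + 43607) = sqrt((22201 + 32929 + 221*(4*(-5)*(-10)) + 149*(4*(-5)*(-10))) + 43607) = sqrt((22201 + 32929 + 221*200 + 149*200) + 43607) = sqrt((22201 + 32929 + 44200 + 29800) + 43607) = sqrt(129130 + 43607) = sqrt(172737) = 3*sqrt(19193)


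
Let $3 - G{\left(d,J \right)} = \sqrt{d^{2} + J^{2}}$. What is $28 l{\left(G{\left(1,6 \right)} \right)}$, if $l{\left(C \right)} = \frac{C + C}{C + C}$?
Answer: $28$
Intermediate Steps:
$G{\left(d,J \right)} = 3 - \sqrt{J^{2} + d^{2}}$ ($G{\left(d,J \right)} = 3 - \sqrt{d^{2} + J^{2}} = 3 - \sqrt{J^{2} + d^{2}}$)
$l{\left(C \right)} = 1$ ($l{\left(C \right)} = \frac{2 C}{2 C} = 2 C \frac{1}{2 C} = 1$)
$28 l{\left(G{\left(1,6 \right)} \right)} = 28 \cdot 1 = 28$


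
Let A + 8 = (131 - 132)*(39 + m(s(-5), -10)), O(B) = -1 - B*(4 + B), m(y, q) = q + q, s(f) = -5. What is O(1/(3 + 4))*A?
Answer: 2106/49 ≈ 42.980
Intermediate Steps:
m(y, q) = 2*q
O(B) = -1 - B*(4 + B)
A = -27 (A = -8 + (131 - 132)*(39 + 2*(-10)) = -8 - (39 - 20) = -8 - 1*19 = -8 - 19 = -27)
O(1/(3 + 4))*A = (-1 - (1/(3 + 4))**2 - 4/(3 + 4))*(-27) = (-1 - (1/7)**2 - 4/7)*(-27) = (-1 - (1/7)**2 - 4*1/7)*(-27) = (-1 - 1*1/49 - 4/7)*(-27) = (-1 - 1/49 - 4/7)*(-27) = -78/49*(-27) = 2106/49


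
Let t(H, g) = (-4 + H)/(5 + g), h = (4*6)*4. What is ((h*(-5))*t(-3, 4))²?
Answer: 1254400/9 ≈ 1.3938e+5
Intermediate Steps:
h = 96 (h = 24*4 = 96)
t(H, g) = (-4 + H)/(5 + g)
((h*(-5))*t(-3, 4))² = ((96*(-5))*((-4 - 3)/(5 + 4)))² = (-480*(-7)/9)² = (-160*(-7)/3)² = (-480*(-7/9))² = (1120/3)² = 1254400/9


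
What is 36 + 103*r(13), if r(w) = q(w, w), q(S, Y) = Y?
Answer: 1375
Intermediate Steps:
r(w) = w
36 + 103*r(13) = 36 + 103*13 = 36 + 1339 = 1375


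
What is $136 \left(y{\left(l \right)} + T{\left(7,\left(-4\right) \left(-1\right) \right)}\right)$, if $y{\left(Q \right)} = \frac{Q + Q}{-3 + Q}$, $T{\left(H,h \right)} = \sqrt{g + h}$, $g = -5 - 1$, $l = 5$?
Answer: $680 + 136 i \sqrt{2} \approx 680.0 + 192.33 i$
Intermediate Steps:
$g = -6$
$T{\left(H,h \right)} = \sqrt{-6 + h}$
$y{\left(Q \right)} = \frac{2 Q}{-3 + Q}$
$136 \left(y{\left(l \right)} + T{\left(7,\left(-4\right) \left(-1\right) \right)}\right) = 136 \left(2 \cdot 5 \frac{1}{-3 + 5} + \sqrt{-6 - -4}\right) = 136 \left(2 \cdot 5 \cdot \frac{1}{2} + \sqrt{-6 + 4}\right) = 136 \left(2 \cdot 5 \cdot \frac{1}{2} + \sqrt{-2}\right) = 136 \left(5 + i \sqrt{2}\right) = 680 + 136 i \sqrt{2}$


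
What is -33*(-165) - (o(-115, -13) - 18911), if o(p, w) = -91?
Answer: 24447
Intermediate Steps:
-33*(-165) - (o(-115, -13) - 18911) = -33*(-165) - (-91 - 18911) = 5445 - 1*(-19002) = 5445 + 19002 = 24447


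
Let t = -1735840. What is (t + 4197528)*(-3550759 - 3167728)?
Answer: -16538818826056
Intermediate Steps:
(t + 4197528)*(-3550759 - 3167728) = (-1735840 + 4197528)*(-3550759 - 3167728) = 2461688*(-6718487) = -16538818826056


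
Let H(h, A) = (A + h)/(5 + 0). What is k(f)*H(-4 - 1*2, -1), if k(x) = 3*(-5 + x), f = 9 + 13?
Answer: -357/5 ≈ -71.400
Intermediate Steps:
H(h, A) = A/5 + h/5 (H(h, A) = (A + h)/5 = (A + h)*(⅕) = A/5 + h/5)
f = 22
k(x) = -15 + 3*x
k(f)*H(-4 - 1*2, -1) = (-15 + 3*22)*((⅕)*(-1) + (-4 - 1*2)/5) = (-15 + 66)*(-⅕ + (-4 - 2)/5) = 51*(-⅕ + (⅕)*(-6)) = 51*(-⅕ - 6/5) = 51*(-7/5) = -357/5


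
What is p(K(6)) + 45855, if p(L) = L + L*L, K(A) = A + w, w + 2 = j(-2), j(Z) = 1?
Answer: 45885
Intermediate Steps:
w = -1 (w = -2 + 1 = -1)
K(A) = -1 + A (K(A) = A - 1 = -1 + A)
p(L) = L + L²
p(K(6)) + 45855 = (-1 + 6)*(1 + (-1 + 6)) + 45855 = 5*(1 + 5) + 45855 = 5*6 + 45855 = 30 + 45855 = 45885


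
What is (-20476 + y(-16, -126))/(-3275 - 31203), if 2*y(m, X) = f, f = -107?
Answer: 41059/68956 ≈ 0.59544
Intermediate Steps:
y(m, X) = -107/2 (y(m, X) = (½)*(-107) = -107/2)
(-20476 + y(-16, -126))/(-3275 - 31203) = (-20476 - 107/2)/(-3275 - 31203) = -41059/2/(-34478) = -41059/2*(-1/34478) = 41059/68956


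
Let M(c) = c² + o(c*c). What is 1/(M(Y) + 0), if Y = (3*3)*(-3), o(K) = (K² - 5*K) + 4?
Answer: 1/528529 ≈ 1.8920e-6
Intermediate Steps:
o(K) = 4 + K² - 5*K
Y = -27 (Y = 9*(-3) = -27)
M(c) = 4 + c⁴ - 4*c² (M(c) = c² + (4 + (c*c)² - 5*c*c) = c² + (4 + (c²)² - 5*c²) = c² + (4 + c⁴ - 5*c²) = 4 + c⁴ - 4*c²)
1/(M(Y) + 0) = 1/((4 + (-27)⁴ - 4*(-27)²) + 0) = 1/((4 + 531441 - 4*729) + 0) = 1/((4 + 531441 - 2916) + 0) = 1/(528529 + 0) = 1/528529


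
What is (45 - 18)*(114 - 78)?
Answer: 972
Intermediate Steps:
(45 - 18)*(114 - 78) = 27*36 = 972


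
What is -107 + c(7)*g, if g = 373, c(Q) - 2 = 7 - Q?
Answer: 639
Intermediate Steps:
c(Q) = 9 - Q (c(Q) = 2 + (7 - Q) = 9 - Q)
-107 + c(7)*g = -107 + (9 - 1*7)*373 = -107 + (9 - 7)*373 = -107 + 2*373 = -107 + 746 = 639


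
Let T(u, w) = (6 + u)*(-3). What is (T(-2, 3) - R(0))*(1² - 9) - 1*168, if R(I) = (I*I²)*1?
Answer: -72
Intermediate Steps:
T(u, w) = -18 - 3*u
R(I) = I³ (R(I) = I³*1 = I³)
(T(-2, 3) - R(0))*(1² - 9) - 1*168 = ((-18 - 3*(-2)) - 1*0³)*(1² - 9) - 1*168 = ((-18 + 6) - 1*0)*(1 - 9) - 168 = (-12 + 0)*(-8) - 168 = -12*(-8) - 168 = 96 - 168 = -72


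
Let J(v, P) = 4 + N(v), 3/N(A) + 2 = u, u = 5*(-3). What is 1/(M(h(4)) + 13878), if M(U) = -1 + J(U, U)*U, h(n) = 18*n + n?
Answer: 17/240849 ≈ 7.0584e-5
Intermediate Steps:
u = -15
N(A) = -3/17 (N(A) = 3/(-2 - 15) = 3/(-17) = 3*(-1/17) = -3/17)
h(n) = 19*n
J(v, P) = 65/17 (J(v, P) = 4 - 3/17 = 65/17)
M(U) = -1 + 65*U/17
1/(M(h(4)) + 13878) = 1/((-1 + 65*(19*4)/17) + 13878) = 1/((-1 + (65/17)*76) + 13878) = 1/((-1 + 4940/17) + 13878) = 1/(4923/17 + 13878) = 1/(240849/17) = 17/240849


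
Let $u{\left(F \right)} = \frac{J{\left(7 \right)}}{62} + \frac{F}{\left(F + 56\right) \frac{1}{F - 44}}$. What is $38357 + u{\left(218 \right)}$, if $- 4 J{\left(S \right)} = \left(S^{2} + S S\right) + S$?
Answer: $\frac{1307906615}{33976} \approx 38495.0$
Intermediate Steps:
$J{\left(S \right)} = - \frac{S^{2}}{2} - \frac{S}{4}$ ($J{\left(S \right)} = - \frac{\left(S^{2} + S S\right) + S}{4} = - \frac{\left(S^{2} + S^{2}\right) + S}{4} = - \frac{2 S^{2} + S}{4} = - \frac{S + 2 S^{2}}{4} = - \frac{S^{2}}{2} - \frac{S}{4}$)
$u{\left(F \right)} = - \frac{105}{248} + \frac{F \left(-44 + F\right)}{56 + F}$ ($u{\left(F \right)} = \frac{\left(- \frac{1}{4}\right) 7 \left(1 + 2 \cdot 7\right)}{62} + \frac{F}{\left(F + 56\right) \frac{1}{F - 44}} = \left(- \frac{1}{4}\right) 7 \left(1 + 14\right) \frac{1}{62} + \frac{F}{\left(56 + F\right) \frac{1}{-44 + F}} = \left(- \frac{1}{4}\right) 7 \cdot 15 \cdot \frac{1}{62} + \frac{F}{\frac{1}{-44 + F} \left(56 + F\right)} = \left(- \frac{105}{4}\right) \frac{1}{62} + F \frac{-44 + F}{56 + F} = - \frac{105}{248} + \frac{F \left(-44 + F\right)}{56 + F}$)
$38357 + u{\left(218 \right)} = 38357 + \frac{-5880 - 2401706 + 248 \cdot 218^{2}}{248 \left(56 + 218\right)} = 38357 + \frac{-5880 - 2401706 + 248 \cdot 47524}{248 \cdot 274} = 38357 + \frac{1}{248} \cdot \frac{1}{274} \left(-5880 - 2401706 + 11785952\right) = 38357 + \frac{1}{248} \cdot \frac{1}{274} \cdot 9378366 = 38357 + \frac{4689183}{33976} = \frac{1307906615}{33976}$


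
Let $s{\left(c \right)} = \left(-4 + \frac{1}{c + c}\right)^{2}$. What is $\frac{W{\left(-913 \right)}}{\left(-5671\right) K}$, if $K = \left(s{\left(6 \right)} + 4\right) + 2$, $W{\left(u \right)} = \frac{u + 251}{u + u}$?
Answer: $- \frac{47664}{15910835479} \approx -2.9957 \cdot 10^{-6}$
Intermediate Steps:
$s{\left(c \right)} = \left(-4 + \frac{1}{2 c}\right)^{2}$
$W{\left(u \right)} = \frac{251 + u}{2 u}$
$K = \frac{3073}{144}$ ($K = \left(\frac{\left(-1 + 8 \cdot 6\right)^{2}}{4 \cdot 36} + 4\right) + 2 = \left(\frac{1}{4} \cdot \frac{1}{36} \left(-1 + 48\right)^{2} + 4\right) + 2 = \left(\frac{1}{4} \cdot \frac{1}{36} \cdot 47^{2} + 4\right) + 2 = \left(\frac{1}{4} \cdot \frac{1}{36} \cdot 2209 + 4\right) + 2 = \left(\frac{2209}{144} + 4\right) + 2 = \frac{2785}{144} + 2 = \frac{3073}{144} \approx 21.34$)
$\frac{W{\left(-913 \right)}}{\left(-5671\right) K} = \frac{\frac{1}{2} \frac{1}{-913} \left(251 - 913\right)}{\left(-5671\right) \frac{3073}{144}} = \frac{\frac{1}{2} \left(- \frac{1}{913}\right) \left(-662\right)}{- \frac{17426983}{144}} = \frac{331}{913} \left(- \frac{144}{17426983}\right) = - \frac{47664}{15910835479}$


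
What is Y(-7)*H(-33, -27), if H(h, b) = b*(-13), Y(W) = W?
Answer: -2457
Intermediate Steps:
H(h, b) = -13*b
Y(-7)*H(-33, -27) = -(-91)*(-27) = -7*351 = -2457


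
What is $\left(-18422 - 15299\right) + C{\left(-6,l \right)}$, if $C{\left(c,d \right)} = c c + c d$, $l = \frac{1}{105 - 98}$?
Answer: $- \frac{235801}{7} \approx -33686.0$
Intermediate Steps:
$l = \frac{1}{7} \approx 0.14286$
$C{\left(c,d \right)} = c^{2} + c d$
$\left(-18422 - 15299\right) + C{\left(-6,l \right)} = \left(-18422 - 15299\right) - 6 \left(-6 + \frac{1}{7}\right) = -33721 - - \frac{246}{7} = -33721 + \frac{246}{7} = - \frac{235801}{7}$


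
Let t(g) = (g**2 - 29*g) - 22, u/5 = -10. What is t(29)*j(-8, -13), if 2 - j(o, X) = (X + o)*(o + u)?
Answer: 26752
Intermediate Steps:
u = -50 (u = 5*(-10) = -50)
j(o, X) = 2 - (-50 + o)*(X + o) (j(o, X) = 2 - (X + o)*(o - 50) = 2 - (X + o)*(-50 + o) = 2 - (-50 + o)*(X + o))
t(g) = -22 + g**2 - 29*g
t(29)*j(-8, -13) = (-22 + 29**2 - 29*29)*(2 - 1*(-8)**2 + 50*(-13) + 50*(-8) - 1*(-13)*(-8)) = (-22 + 841 - 841)*(2 - 1*64 - 650 - 400 - 104) = -22*(2 - 64 - 650 - 400 - 104) = -22*(-1216) = 26752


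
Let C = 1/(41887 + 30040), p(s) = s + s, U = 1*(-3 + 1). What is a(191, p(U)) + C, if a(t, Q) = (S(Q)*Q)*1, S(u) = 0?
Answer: 1/71927 ≈ 1.3903e-5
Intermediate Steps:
U = -2 (U = 1*(-2) = -2)
p(s) = 2*s
C = 1/71927 ≈ 1.3903e-5
a(t, Q) = 0 (a(t, Q) = (0*Q)*1 = 0*1 = 0)
a(191, p(U)) + C = 0 + 1/71927 = 1/71927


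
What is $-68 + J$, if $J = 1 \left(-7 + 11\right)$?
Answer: $-64$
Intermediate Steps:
$J = 4$ ($J = 1 \cdot 4 = 4$)
$-68 + J = -68 + 4 = -64$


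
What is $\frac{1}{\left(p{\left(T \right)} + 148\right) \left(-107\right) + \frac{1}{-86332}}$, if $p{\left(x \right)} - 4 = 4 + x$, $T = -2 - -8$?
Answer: $- \frac{86332}{1496478889} \approx -5.769 \cdot 10^{-5}$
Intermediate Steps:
$T = 6$ ($T = -2 + 8 = 6$)
$p{\left(x \right)} = 8 + x$ ($p{\left(x \right)} = 4 + \left(4 + x\right) = 8 + x$)
$\frac{1}{\left(p{\left(T \right)} + 148\right) \left(-107\right) + \frac{1}{-86332}} = \frac{1}{\left(\left(8 + 6\right) + 148\right) \left(-107\right) + \frac{1}{-86332}} = \frac{1}{\left(14 + 148\right) \left(-107\right) - \frac{1}{86332}} = \frac{1}{162 \left(-107\right) - \frac{1}{86332}} = \frac{1}{-17334 - \frac{1}{86332}} = \frac{1}{- \frac{1496478889}{86332}} = - \frac{86332}{1496478889}$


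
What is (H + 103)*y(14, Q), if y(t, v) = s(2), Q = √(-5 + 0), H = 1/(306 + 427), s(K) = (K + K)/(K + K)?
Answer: 75500/733 ≈ 103.00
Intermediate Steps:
s(K) = 1 (s(K) = (2*K)/((2*K)) = (2*K)*(1/(2*K)) = 1)
H = 1/733 ≈ 0.0013643
Q = I*√5 (Q = √(-5) = I*√5 ≈ 2.2361*I)
y(t, v) = 1
(H + 103)*y(14, Q) = (1/733 + 103)*1 = (75500/733)*1 = 75500/733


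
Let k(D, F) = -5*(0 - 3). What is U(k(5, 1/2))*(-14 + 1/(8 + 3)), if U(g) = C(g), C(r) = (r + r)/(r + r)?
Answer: -153/11 ≈ -13.909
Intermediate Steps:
k(D, F) = 15 (k(D, F) = -5*(-3) = 15)
C(r) = 1 (C(r) = (2*r)/((2*r)) = (2*r)*(1/(2*r)) = 1)
U(g) = 1
U(k(5, 1/2))*(-14 + 1/(8 + 3)) = 1*(-14 + 1/(8 + 3)) = 1*(-14 + 1/11) = 1*(-153/11) = -153/11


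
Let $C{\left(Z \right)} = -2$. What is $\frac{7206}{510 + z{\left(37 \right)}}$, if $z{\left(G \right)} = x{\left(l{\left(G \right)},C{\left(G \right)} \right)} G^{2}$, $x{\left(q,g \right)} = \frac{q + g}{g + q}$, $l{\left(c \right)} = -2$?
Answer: $\frac{7206}{1879} \approx 3.835$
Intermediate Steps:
$x{\left(q,g \right)} = 1$ ($x{\left(q,g \right)} = \frac{g + q}{g + q} = 1$)
$z{\left(G \right)} = G^{2}$ ($z{\left(G \right)} = 1 G^{2} = G^{2}$)
$\frac{7206}{510 + z{\left(37 \right)}} = \frac{7206}{510 + 37^{2}} = \frac{7206}{510 + 1369} = \frac{7206}{1879}$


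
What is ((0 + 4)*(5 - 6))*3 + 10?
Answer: -2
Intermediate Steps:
((0 + 4)*(5 - 6))*3 + 10 = (4*(-1))*3 + 10 = -4*3 + 10 = -12 + 10 = -2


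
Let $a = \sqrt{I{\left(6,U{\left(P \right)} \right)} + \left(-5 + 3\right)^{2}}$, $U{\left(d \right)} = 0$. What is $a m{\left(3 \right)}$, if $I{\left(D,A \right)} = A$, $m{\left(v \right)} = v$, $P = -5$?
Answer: $6$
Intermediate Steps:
$a = 2$ ($a = \sqrt{0 + \left(-5 + 3\right)^{2}} = \sqrt{0 + \left(-2\right)^{2}} = \sqrt{0 + 4} = \sqrt{4} = 2$)
$a m{\left(3 \right)} = 2 \cdot 3 = 6$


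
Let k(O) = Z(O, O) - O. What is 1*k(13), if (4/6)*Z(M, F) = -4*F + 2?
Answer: -88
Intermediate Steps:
Z(M, F) = 3 - 6*F (Z(M, F) = 3*(-4*F + 2)/2 = 3*(2 - 4*F)/2 = 3 - 6*F)
k(O) = 3 - 7*O (k(O) = (3 - 6*O) - O = 3 - 7*O)
1*k(13) = 1*(3 - 7*13) = 1*(3 - 91) = 1*(-88) = -88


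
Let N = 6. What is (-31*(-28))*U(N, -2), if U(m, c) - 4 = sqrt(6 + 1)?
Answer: 3472 + 868*sqrt(7) ≈ 5768.5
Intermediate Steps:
U(m, c) = 4 + sqrt(7) (U(m, c) = 4 + sqrt(6 + 1) = 4 + sqrt(7))
(-31*(-28))*U(N, -2) = (-31*(-28))*(4 + sqrt(7)) = 868*(4 + sqrt(7)) = 3472 + 868*sqrt(7)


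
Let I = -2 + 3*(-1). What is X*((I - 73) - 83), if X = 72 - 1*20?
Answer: -8372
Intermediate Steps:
X = 52 (X = 72 - 20 = 52)
I = -5 (I = -2 - 3 = -5)
X*((I - 73) - 83) = 52*((-5 - 73) - 83) = 52*(-78 - 83) = 52*(-161) = -8372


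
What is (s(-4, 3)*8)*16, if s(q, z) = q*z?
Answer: -1536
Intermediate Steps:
(s(-4, 3)*8)*16 = (-4*3*8)*16 = -12*8*16 = -96*16 = -1536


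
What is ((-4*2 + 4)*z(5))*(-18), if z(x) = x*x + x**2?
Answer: 3600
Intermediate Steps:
z(x) = 2*x**2 (z(x) = x**2 + x**2 = 2*x**2)
((-4*2 + 4)*z(5))*(-18) = ((-4*2 + 4)*(2*5**2))*(-18) = ((-8 + 4)*(2*25))*(-18) = -4*50*(-18) = -200*(-18) = 3600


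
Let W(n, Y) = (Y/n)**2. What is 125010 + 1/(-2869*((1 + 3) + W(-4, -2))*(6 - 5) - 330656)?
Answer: 171438338966/1371397 ≈ 1.2501e+5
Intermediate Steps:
W(n, Y) = Y**2/n**2
125010 + 1/(-2869*((1 + 3) + W(-4, -2))*(6 - 5) - 330656) = 125010 + 1/(-2869*((1 + 3) + (-2)**2/(-4)**2)*(6 - 5) - 330656) = 125010 + 1/(-2869*(4 + 4*(1/16)) - 330656) = 125010 + 1/(-2869*(4 + 1/4) - 330656) = 125010 + 1/(-48773/4 - 330656) = 125010 + 1/(-1371397/4) = 125010 - 4/1371397 = 171438338966/1371397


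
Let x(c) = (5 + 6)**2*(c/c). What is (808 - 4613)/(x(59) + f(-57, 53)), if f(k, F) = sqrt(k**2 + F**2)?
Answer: -460405/8583 + 3805*sqrt(6058)/8583 ≈ -19.137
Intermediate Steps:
f(k, F) = sqrt(F**2 + k**2)
x(c) = 121 (x(c) = 11**2*1 = 121*1 = 121)
(808 - 4613)/(x(59) + f(-57, 53)) = (808 - 4613)/(121 + sqrt(53**2 + (-57)**2)) = -3805/(121 + sqrt(2809 + 3249)) = -3805/(121 + sqrt(6058))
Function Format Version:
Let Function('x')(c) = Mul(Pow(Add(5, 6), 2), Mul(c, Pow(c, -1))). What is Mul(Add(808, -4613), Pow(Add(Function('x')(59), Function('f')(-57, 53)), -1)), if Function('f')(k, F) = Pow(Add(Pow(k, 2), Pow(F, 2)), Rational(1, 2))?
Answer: Add(Rational(-460405, 8583), Mul(Rational(3805, 8583), Pow(6058, Rational(1, 2)))) ≈ -19.137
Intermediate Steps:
Function('f')(k, F) = Pow(Add(Pow(F, 2), Pow(k, 2)), Rational(1, 2))
Function('x')(c) = 121 (Function('x')(c) = Mul(Pow(11, 2), 1) = Mul(121, 1) = 121)
Mul(Add(808, -4613), Pow(Add(Function('x')(59), Function('f')(-57, 53)), -1)) = Mul(Add(808, -4613), Pow(Add(121, Pow(Add(Pow(53, 2), Pow(-57, 2)), Rational(1, 2))), -1)) = Mul(-3805, Pow(Add(121, Pow(Add(2809, 3249), Rational(1, 2))), -1)) = Mul(-3805, Pow(Add(121, Pow(6058, Rational(1, 2))), -1))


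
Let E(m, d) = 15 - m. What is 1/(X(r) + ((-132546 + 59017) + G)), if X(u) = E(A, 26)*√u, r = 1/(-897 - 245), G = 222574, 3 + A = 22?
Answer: 85104695/12684429266283 + 2*I*√1142/12684429266283 ≈ 6.7094e-6 + 5.3283e-12*I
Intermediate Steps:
A = 19 (A = -3 + 22 = 19)
r = -1/1142 (r = 1/(-1142) = -1/1142 ≈ -0.00087566)
X(u) = -4*√u (X(u) = (15 - 1*19)*√u = (15 - 19)*√u = -4*√u)
1/(X(r) + ((-132546 + 59017) + G)) = 1/(-2*I*√1142/571 + ((-132546 + 59017) + 222574)) = 1/(-2*I*√1142/571 + (-73529 + 222574)) = 1/(-2*I*√1142/571 + 149045) = 1/(149045 - 2*I*√1142/571)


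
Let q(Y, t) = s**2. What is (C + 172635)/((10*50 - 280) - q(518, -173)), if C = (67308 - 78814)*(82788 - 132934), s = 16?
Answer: -577152511/36 ≈ -1.6032e+7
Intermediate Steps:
q(Y, t) = 256 (q(Y, t) = 16**2 = 256)
C = 576979876 (C = -11506*(-50146) = 576979876)
(C + 172635)/((10*50 - 280) - q(518, -173)) = (576979876 + 172635)/((10*50 - 280) - 1*256) = 577152511/((500 - 280) - 256) = 577152511/(220 - 256) = 577152511/(-36) = 577152511*(-1/36) = -577152511/36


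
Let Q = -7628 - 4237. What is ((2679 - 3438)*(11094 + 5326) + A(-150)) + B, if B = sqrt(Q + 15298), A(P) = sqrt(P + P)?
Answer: -12462780 + sqrt(3433) + 10*I*sqrt(3) ≈ -1.2463e+7 + 17.32*I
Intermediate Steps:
A(P) = sqrt(2)*sqrt(P) (A(P) = sqrt(2*P) = sqrt(2)*sqrt(P))
Q = -11865
B = sqrt(3433) (B = sqrt(-11865 + 15298) = sqrt(3433) ≈ 58.592)
((2679 - 3438)*(11094 + 5326) + A(-150)) + B = ((2679 - 3438)*(11094 + 5326) + sqrt(2)*sqrt(-150)) + sqrt(3433) = (-759*16420 + sqrt(2)*(5*I*sqrt(6))) + sqrt(3433) = (-12462780 + 10*I*sqrt(3)) + sqrt(3433) = -12462780 + sqrt(3433) + 10*I*sqrt(3)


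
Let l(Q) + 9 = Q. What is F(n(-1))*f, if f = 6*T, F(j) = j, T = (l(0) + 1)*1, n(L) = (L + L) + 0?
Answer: 96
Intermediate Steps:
l(Q) = -9 + Q
n(L) = 2*L (n(L) = 2*L + 0 = 2*L)
T = -8 (T = ((-9 + 0) + 1)*1 = (-9 + 1)*1 = -8*1 = -8)
f = -48 (f = 6*(-8) = -48)
F(n(-1))*f = (2*(-1))*(-48) = -2*(-48) = 96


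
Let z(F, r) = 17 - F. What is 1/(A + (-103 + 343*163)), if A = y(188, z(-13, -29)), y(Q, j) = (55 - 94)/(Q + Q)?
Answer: 376/20983017 ≈ 1.7919e-5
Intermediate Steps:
y(Q, j) = -39/(2*Q) (y(Q, j) = -39*1/(2*Q) = -39/(2*Q))
A = -39/376 (A = -39/2/188 = -39/2*1/188 = -39/376 ≈ -0.10372)
1/(A + (-103 + 343*163)) = 1/(-39/376 + (-103 + 343*163)) = 1/(-39/376 + (-103 + 55909)) = 1/(-39/376 + 55806) = 1/(20983017/376) = 376/20983017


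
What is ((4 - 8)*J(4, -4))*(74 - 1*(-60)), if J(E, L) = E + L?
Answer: 0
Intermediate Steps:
((4 - 8)*J(4, -4))*(74 - 1*(-60)) = ((4 - 8)*(4 - 4))*(74 - 1*(-60)) = (-4*0)*(74 + 60) = 0*134 = 0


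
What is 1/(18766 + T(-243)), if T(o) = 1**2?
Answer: 1/18767 ≈ 5.3285e-5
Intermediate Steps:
T(o) = 1
1/(18766 + T(-243)) = 1/(18766 + 1) = 1/18767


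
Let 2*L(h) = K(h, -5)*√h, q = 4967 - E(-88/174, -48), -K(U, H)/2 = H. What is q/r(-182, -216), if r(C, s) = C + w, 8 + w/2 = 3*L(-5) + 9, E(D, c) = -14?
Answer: -4981/205 - 4981*I*√5/1230 ≈ -24.298 - 9.0552*I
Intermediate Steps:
K(U, H) = -2*H
q = 4981 (q = 4967 - 1*(-14) = 4967 + 14 = 4981)
L(h) = 5*√h (L(h) = ((-2*(-5))*√h)/2 = (10*√h)/2 = 5*√h)
w = 2 + 30*I*√5 (w = -16 + 2*(3*(5*√(-5)) + 9) = -16 + 2*(3*(5*(I*√5)) + 9) = -16 + 2*(3*(5*I*√5) + 9) = -16 + 2*(15*I*√5 + 9) = -16 + 2*(9 + 15*I*√5) = -16 + (18 + 30*I*√5) = 2 + 30*I*√5 ≈ 2.0 + 67.082*I)
r(C, s) = 2 + C + 30*I*√5 (r(C, s) = C + (2 + 30*I*√5) = 2 + C + 30*I*√5)
q/r(-182, -216) = 4981/(2 - 182 + 30*I*√5) = 4981/(-180 + 30*I*√5)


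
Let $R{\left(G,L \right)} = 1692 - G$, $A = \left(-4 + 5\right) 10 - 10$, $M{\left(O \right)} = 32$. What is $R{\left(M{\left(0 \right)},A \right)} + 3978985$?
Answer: $3980645$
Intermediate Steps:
$A = 0$ ($A = 1 \cdot 10 - 10 = 10 - 10 = 0$)
$R{\left(M{\left(0 \right)},A \right)} + 3978985 = \left(1692 - 32\right) + 3978985 = 1660 + 3978985 = 3980645$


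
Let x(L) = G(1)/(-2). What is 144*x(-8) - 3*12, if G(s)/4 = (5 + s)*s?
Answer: -1764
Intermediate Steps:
G(s) = 4*s*(5 + s) (G(s) = 4*((5 + s)*s) = 4*(s*(5 + s)) = 4*s*(5 + s))
x(L) = -12 (x(L) = (4*1*(5 + 1))/(-2) = (4*1*6)*(-1/2) = 24*(-1/2) = -12)
144*x(-8) - 3*12 = 144*(-12) - 3*12 = -1728 - 36 = -1764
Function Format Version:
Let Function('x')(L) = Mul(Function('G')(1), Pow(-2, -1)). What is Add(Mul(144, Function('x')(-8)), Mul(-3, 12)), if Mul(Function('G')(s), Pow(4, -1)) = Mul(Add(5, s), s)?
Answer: -1764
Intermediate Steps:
Function('G')(s) = Mul(4, s, Add(5, s)) (Function('G')(s) = Mul(4, Mul(Add(5, s), s)) = Mul(4, Mul(s, Add(5, s))) = Mul(4, s, Add(5, s)))
Function('x')(L) = -12 (Function('x')(L) = Mul(Mul(4, 1, Add(5, 1)), Pow(-2, -1)) = Mul(Mul(4, 1, 6), Rational(-1, 2)) = Mul(24, Rational(-1, 2)) = -12)
Add(Mul(144, Function('x')(-8)), Mul(-3, 12)) = Add(Mul(144, -12), Mul(-3, 12)) = Add(-1728, -36) = -1764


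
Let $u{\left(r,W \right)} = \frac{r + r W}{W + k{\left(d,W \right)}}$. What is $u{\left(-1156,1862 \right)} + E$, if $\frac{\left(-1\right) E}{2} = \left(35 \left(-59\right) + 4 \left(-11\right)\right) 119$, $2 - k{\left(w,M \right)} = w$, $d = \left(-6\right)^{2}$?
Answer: $\frac{228849087}{457} \approx 5.0076 \cdot 10^{5}$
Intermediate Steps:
$d = 36$
$k{\left(w,M \right)} = 2 - w$
$u{\left(r,W \right)} = \frac{r + W r}{-34 + W}$ ($u{\left(r,W \right)} = \frac{r + r W}{W + \left(2 - 36\right)} = \frac{r + W r}{W + \left(2 - 36\right)} = \frac{r + W r}{W - 34} = \frac{r + W r}{-34 + W}$)
$E = 501942$ ($E = - 2 \left(35 \left(-59\right) + 4 \left(-11\right)\right) 119 = - 2 \left(-2065 - 44\right) 119 = - 2 \left(\left(-2109\right) 119\right) = \left(-2\right) \left(-250971\right) = 501942$)
$u{\left(-1156,1862 \right)} + E = - \frac{1156 \left(1 + 1862\right)}{-34 + 1862} + 501942 = \left(-1156\right) \frac{1}{1828} \cdot 1863 + 501942 = - \frac{538407}{457} + 501942 = \frac{228849087}{457}$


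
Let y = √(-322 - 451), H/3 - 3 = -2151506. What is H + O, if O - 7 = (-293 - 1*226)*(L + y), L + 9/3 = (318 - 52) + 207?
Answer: -6698432 - 519*I*√773 ≈ -6.6984e+6 - 14430.0*I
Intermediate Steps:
H = -6454509 (H = 9 + 3*(-2151506) = 9 - 6454518 = -6454509)
y = I*√773 (y = √(-773) = I*√773 ≈ 27.803*I)
L = 470 (L = -3 + ((318 - 52) + 207) = -3 + (266 + 207) = -3 + 473 = 470)
O = -243923 - 519*I*√773 (O = 7 + (-293 - 1*226)*(470 + I*√773) = 7 + (-293 - 226)*(470 + I*√773) = 7 - 519*(470 + I*√773) = 7 + (-243930 - 519*I*√773) = -243923 - 519*I*√773 ≈ -2.4392e+5 - 14430.0*I)
H + O = -6454509 + (-243923 - 519*I*√773) = -6698432 - 519*I*√773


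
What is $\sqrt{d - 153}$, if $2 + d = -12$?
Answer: $i \sqrt{167} \approx 12.923 i$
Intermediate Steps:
$d = -14$ ($d = -2 - 12 = -14$)
$\sqrt{d - 153} = \sqrt{-14 - 153} = \sqrt{-167} = i \sqrt{167}$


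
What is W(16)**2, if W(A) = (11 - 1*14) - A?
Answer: 361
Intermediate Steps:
W(A) = -3 - A (W(A) = (11 - 14) - A = -3 - A)
W(16)**2 = (-3 - 1*16)**2 = (-3 - 16)**2 = (-19)**2 = 361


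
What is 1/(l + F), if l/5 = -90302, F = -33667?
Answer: -1/485177 ≈ -2.0611e-6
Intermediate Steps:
l = -451510 (l = 5*(-90302) = -451510)
1/(l + F) = 1/(-451510 - 33667) = 1/(-485177) = -1/485177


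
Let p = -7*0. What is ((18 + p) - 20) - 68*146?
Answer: -9930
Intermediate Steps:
p = 0
((18 + p) - 20) - 68*146 = ((18 + 0) - 20) - 68*146 = (18 - 20) - 9928 = -2 - 9928 = -9930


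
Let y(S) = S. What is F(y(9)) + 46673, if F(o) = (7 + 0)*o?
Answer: 46736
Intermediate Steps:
F(o) = 7*o
F(y(9)) + 46673 = 7*9 + 46673 = 63 + 46673 = 46736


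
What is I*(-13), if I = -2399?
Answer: 31187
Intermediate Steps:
I*(-13) = -2399*(-13) = 31187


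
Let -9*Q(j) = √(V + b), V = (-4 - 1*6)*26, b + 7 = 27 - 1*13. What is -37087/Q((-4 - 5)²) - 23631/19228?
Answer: -23631/19228 - 333783*I*√253/253 ≈ -1.229 - 20985.0*I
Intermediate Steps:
b = 7 (b = -7 + (27 - 1*13) = -7 + (27 - 13) = -7 + 14 = 7)
V = -260 (V = (-4 - 6)*26 = -10*26 = -260)
Q(j) = -I*√253/9 (Q(j) = -√(-260 + 7)/9 = -I*√253/9)
-37087/Q((-4 - 5)²) - 23631/19228 = -37087*9*I*√253/253 - 23631/19228 = -333783*I*√253/253 - 23631*1/19228 = -333783*I*√253/253 - 23631/19228 = -23631/19228 - 333783*I*√253/253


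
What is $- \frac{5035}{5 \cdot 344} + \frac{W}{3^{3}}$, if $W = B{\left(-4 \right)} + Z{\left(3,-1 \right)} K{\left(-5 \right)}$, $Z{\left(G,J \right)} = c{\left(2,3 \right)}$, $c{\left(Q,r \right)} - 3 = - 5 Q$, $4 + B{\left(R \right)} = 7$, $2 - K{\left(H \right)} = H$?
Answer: $- \frac{43013}{9288} \approx -4.631$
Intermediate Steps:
$K{\left(H \right)} = 2 - H$
$B{\left(R \right)} = 3$ ($B{\left(R \right)} = -4 + 7 = 3$)
$c{\left(Q,r \right)} = 3 - 5 Q$
$Z{\left(G,J \right)} = -7$ ($Z{\left(G,J \right)} = 3 - 10 = -7$)
$W = -46$ ($W = 3 - 7 \left(2 - -5\right) = 3 - 7 \left(2 + 5\right) = 3 - 49 = -46$)
$- \frac{5035}{5 \cdot 344} + \frac{W}{3^{3}} = - \frac{5035}{5 \cdot 344} - \frac{46}{3^{3}} = - \frac{5035}{1720} - \frac{46}{27} = \left(-5035\right) \frac{1}{1720} - \frac{46}{27} = - \frac{1007}{344} - \frac{46}{27} = - \frac{43013}{9288}$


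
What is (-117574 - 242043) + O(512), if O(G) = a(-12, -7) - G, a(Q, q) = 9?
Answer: -360120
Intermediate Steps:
O(G) = 9 - G
(-117574 - 242043) + O(512) = (-117574 - 242043) + (9 - 1*512) = -359617 + (9 - 512) = -359617 - 503 = -360120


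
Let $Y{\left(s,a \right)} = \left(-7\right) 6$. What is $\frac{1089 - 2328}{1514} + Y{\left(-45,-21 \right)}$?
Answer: $- \frac{64827}{1514} \approx -42.818$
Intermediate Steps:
$Y{\left(s,a \right)} = -42$
$\frac{1089 - 2328}{1514} + Y{\left(-45,-21 \right)} = \frac{1089 - 2328}{1514} - 42 = \left(1089 - 2328\right) \frac{1}{1514} - 42 = \left(-1239\right) \frac{1}{1514} - 42 = - \frac{1239}{1514} - 42 = - \frac{64827}{1514}$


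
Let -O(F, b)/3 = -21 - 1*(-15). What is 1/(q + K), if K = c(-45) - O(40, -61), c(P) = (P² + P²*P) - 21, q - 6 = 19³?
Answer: -1/82274 ≈ -1.2155e-5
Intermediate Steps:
q = 6865 (q = 6 + 19³ = 6 + 6859 = 6865)
c(P) = -21 + P² + P³ (c(P) = (P² + P³) - 21 = -21 + P² + P³)
O(F, b) = 18 (O(F, b) = -3*(-21 - 1*(-15)) = -3*(-21 + 15) = -3*(-6) = 18)
K = -89139 (K = (-21 + (-45)² + (-45)³) - 1*18 = (-21 + 2025 - 91125) - 18 = -89121 - 18 = -89139)
1/(q + K) = 1/(6865 - 89139) = 1/(-82274) = -1/82274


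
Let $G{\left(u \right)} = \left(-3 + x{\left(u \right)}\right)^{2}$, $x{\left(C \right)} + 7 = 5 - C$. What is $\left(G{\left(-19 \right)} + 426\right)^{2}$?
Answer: $386884$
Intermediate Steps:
$x{\left(C \right)} = -2 - C$ ($x{\left(C \right)} = -7 - \left(-5 + C\right) = -2 - C$)
$G{\left(u \right)} = \left(-5 - u\right)^{2}$ ($G{\left(u \right)} = \left(-3 - \left(2 + u\right)\right)^{2} = \left(-5 - u\right)^{2}$)
$\left(G{\left(-19 \right)} + 426\right)^{2} = \left(\left(5 - 19\right)^{2} + 426\right)^{2} = \left(\left(-14\right)^{2} + 426\right)^{2} = \left(196 + 426\right)^{2} = 622^{2} = 386884$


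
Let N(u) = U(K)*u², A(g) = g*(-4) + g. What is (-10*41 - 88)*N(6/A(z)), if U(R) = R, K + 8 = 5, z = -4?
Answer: 747/2 ≈ 373.50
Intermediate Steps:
K = -3 (K = -8 + 5 = -3)
A(g) = -3*g (A(g) = -4*g + g = -3*g)
N(u) = -3*u²
(-10*41 - 88)*N(6/A(z)) = (-10*41 - 88)*(-3*(6/((-3*(-4))))²) = (-410 - 88)*(-3*(6/12)²) = -(-1494)*(6*(1/12))² = -(-1494)*(½)² = -(-1494)/4 = -498*(-¾) = 747/2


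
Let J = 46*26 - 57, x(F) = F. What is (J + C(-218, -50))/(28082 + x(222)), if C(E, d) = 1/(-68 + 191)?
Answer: 70049/1740696 ≈ 0.040242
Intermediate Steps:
C(E, d) = 1/123
J = 1139 (J = 1196 - 57 = 1139)
(J + C(-218, -50))/(28082 + x(222)) = (1139 + 1/123)/(28082 + 222) = (140098/123)/28304 = (140098/123)*(1/28304) = 70049/1740696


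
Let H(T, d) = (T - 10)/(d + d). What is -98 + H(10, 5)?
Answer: -98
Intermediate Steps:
H(T, d) = (-10 + T)/(2*d) (H(T, d) = (-10 + T)/((2*d)) = (-10 + T)*(1/(2*d)) = (-10 + T)/(2*d))
-98 + H(10, 5) = -98 + (1/2)*(-10 + 10)/5 = -98 + (1/2)*(1/5)*0 = -98 + 0 = -98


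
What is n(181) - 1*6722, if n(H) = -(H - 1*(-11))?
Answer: -6914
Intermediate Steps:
n(H) = -11 - H (n(H) = -(H + 11) = -(11 + H) = -11 - H)
n(181) - 1*6722 = (-11 - 1*181) - 1*6722 = (-11 - 181) - 6722 = -192 - 6722 = -6914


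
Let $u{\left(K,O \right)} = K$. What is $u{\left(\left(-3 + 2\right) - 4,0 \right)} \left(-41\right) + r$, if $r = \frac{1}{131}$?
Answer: $\frac{26856}{131} \approx 205.01$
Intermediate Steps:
$r = \frac{1}{131} \approx 0.0076336$
$u{\left(\left(-3 + 2\right) - 4,0 \right)} \left(-41\right) + r = \left(\left(-3 + 2\right) - 4\right) \left(-41\right) + \frac{1}{131} = \left(-1 - 4\right) \left(-41\right) + \frac{1}{131} = \left(-5\right) \left(-41\right) + \frac{1}{131} = 205 + \frac{1}{131} = \frac{26856}{131}$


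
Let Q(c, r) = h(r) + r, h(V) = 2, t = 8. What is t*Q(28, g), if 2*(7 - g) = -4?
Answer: 88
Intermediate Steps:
g = 9 (g = 7 - ½*(-4) = 7 + 2 = 9)
Q(c, r) = 2 + r
t*Q(28, g) = 8*(2 + 9) = 8*11 = 88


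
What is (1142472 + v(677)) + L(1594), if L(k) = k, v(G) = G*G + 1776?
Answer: 1604171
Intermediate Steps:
v(G) = 1776 + G**2 (v(G) = G**2 + 1776 = 1776 + G**2)
(1142472 + v(677)) + L(1594) = (1142472 + (1776 + 677**2)) + 1594 = (1142472 + (1776 + 458329)) + 1594 = (1142472 + 460105) + 1594 = 1602577 + 1594 = 1604171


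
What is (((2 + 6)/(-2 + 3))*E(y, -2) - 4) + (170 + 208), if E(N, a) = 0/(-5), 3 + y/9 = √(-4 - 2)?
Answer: 374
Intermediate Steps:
y = -27 + 9*I*√6 (y = -27 + 9*√(-4 - 2) = -27 + 9*√(-6) = -27 + 9*(I*√6) = -27 + 9*I*√6 ≈ -27.0 + 22.045*I)
E(N, a) = 0 (E(N, a) = 0*(-⅕) = 0)
(((2 + 6)/(-2 + 3))*E(y, -2) - 4) + (170 + 208) = (((2 + 6)/(-2 + 3))*0 - 4) + (170 + 208) = ((8/1)*0 - 4) + 378 = ((8*1)*0 - 4) + 378 = (8*0 - 4) + 378 = (0 - 4) + 378 = -4 + 378 = 374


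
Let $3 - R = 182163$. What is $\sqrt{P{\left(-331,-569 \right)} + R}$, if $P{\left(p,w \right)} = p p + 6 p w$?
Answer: $\sqrt{1057435} \approx 1028.3$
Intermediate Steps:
$P{\left(p,w \right)} = p^{2} + 6 p w$
$R = -182160$ ($R = 3 - 182163 = -182160$)
$\sqrt{P{\left(-331,-569 \right)} + R} = \sqrt{- 331 \left(-331 + 6 \left(-569\right)\right) - 182160} = \sqrt{- 331 \left(-331 - 3414\right) - 182160} = \sqrt{\left(-331\right) \left(-3745\right) - 182160} = \sqrt{1239595 - 182160} = \sqrt{1057435}$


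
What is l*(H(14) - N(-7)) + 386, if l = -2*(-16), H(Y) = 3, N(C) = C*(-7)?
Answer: -1086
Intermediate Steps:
N(C) = -7*C
l = 32
l*(H(14) - N(-7)) + 386 = 32*(3 - (-7)*(-7)) + 386 = 32*(3 - 1*49) + 386 = 32*(3 - 49) + 386 = 32*(-46) + 386 = -1472 + 386 = -1086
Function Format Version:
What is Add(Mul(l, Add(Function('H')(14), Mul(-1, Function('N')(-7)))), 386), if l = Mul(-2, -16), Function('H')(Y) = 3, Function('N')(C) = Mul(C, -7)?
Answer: -1086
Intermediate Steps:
Function('N')(C) = Mul(-7, C)
l = 32
Add(Mul(l, Add(Function('H')(14), Mul(-1, Function('N')(-7)))), 386) = Add(Mul(32, Add(3, Mul(-1, Mul(-7, -7)))), 386) = Add(Mul(32, Add(3, Mul(-1, 49))), 386) = Add(Mul(32, Add(3, -49)), 386) = Add(Mul(32, -46), 386) = Add(-1472, 386) = -1086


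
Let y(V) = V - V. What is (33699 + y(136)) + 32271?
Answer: 65970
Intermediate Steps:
y(V) = 0
(33699 + y(136)) + 32271 = (33699 + 0) + 32271 = 33699 + 32271 = 65970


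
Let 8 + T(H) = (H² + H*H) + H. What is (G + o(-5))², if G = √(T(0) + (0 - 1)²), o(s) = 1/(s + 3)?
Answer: -27/4 - I*√7 ≈ -6.75 - 2.6458*I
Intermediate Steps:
o(s) = 1/(3 + s)
T(H) = -8 + H + 2*H² (T(H) = -8 + ((H² + H*H) + H) = -8 + ((H² + H²) + H) = -8 + (2*H² + H) = -8 + (H + 2*H²) = -8 + H + 2*H²)
G = I*√7 (G = √((-8 + 0 + 2*0²) + (0 - 1)²) = √((-8 + 0 + 2*0) + (-1)²) = √((-8 + 0 + 0) + 1) = √(-8 + 1) = √(-7) = I*√7 ≈ 2.6458*I)
(G + o(-5))² = (I*√7 + 1/(3 - 5))² = (I*√7 + 1/(-2))² = (I*√7 - ½)² = (-½ + I*√7)²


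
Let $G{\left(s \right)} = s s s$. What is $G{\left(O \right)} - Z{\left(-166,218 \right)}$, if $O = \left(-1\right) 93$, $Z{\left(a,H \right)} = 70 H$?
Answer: $-819617$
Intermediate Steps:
$O = -93$
$G{\left(s \right)} = s^{3}$ ($G{\left(s \right)} = s^{2} s = s^{3}$)
$G{\left(O \right)} - Z{\left(-166,218 \right)} = \left(-93\right)^{3} - 70 \cdot 218 = -804357 - 15260 = -819617$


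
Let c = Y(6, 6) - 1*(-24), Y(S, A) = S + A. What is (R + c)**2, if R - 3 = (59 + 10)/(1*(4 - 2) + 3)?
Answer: 69696/25 ≈ 2787.8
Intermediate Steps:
Y(S, A) = A + S
c = 36 (c = (6 + 6) - 1*(-24) = 12 + 24 = 36)
R = 84/5 (R = 3 + (59 + 10)/(1*(4 - 2) + 3) = 3 + 69/(1*2 + 3) = 3 + 69/(2 + 3) = 3 + 69/5 = 84/5 ≈ 16.800)
(R + c)**2 = (84/5 + 36)**2 = (264/5)**2 = 69696/25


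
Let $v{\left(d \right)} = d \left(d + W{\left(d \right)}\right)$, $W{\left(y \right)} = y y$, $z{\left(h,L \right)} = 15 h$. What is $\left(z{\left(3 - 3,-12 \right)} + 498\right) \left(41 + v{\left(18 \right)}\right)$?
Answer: $3086106$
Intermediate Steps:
$W{\left(y \right)} = y^{2}$
$v{\left(d \right)} = d \left(d + d^{2}\right)$
$\left(z{\left(3 - 3,-12 \right)} + 498\right) \left(41 + v{\left(18 \right)}\right) = \left(15 \left(3 - 3\right) + 498\right) \left(41 + 18^{2} \left(1 + 18\right)\right) = \left(15 \left(3 - 3\right) + 498\right) \left(41 + 324 \cdot 19\right) = \left(15 \cdot 0 + 498\right) \left(41 + 6156\right) = \left(0 + 498\right) 6197 = 498 \cdot 6197 = 3086106$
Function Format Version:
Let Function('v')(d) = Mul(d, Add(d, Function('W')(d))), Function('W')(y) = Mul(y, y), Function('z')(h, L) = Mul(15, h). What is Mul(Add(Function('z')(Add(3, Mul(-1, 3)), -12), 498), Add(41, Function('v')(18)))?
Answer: 3086106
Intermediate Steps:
Function('W')(y) = Pow(y, 2)
Function('v')(d) = Mul(d, Add(d, Pow(d, 2)))
Mul(Add(Function('z')(Add(3, Mul(-1, 3)), -12), 498), Add(41, Function('v')(18))) = Mul(Add(Mul(15, Add(3, Mul(-1, 3))), 498), Add(41, Mul(Pow(18, 2), Add(1, 18)))) = Mul(Add(Mul(15, Add(3, -3)), 498), Add(41, Mul(324, 19))) = Mul(Add(Mul(15, 0), 498), Add(41, 6156)) = Mul(Add(0, 498), 6197) = Mul(498, 6197) = 3086106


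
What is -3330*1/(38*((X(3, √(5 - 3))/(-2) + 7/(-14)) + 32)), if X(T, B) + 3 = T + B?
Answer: -209790/75373 - 3330*√2/75373 ≈ -2.8458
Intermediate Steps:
X(T, B) = -3 + B + T (X(T, B) = -3 + (T + B) = -3 + (B + T) = -3 + B + T)
-3330*1/(38*((X(3, √(5 - 3))/(-2) + 7/(-14)) + 32)) = -3330*1/(38*(((-3 + √(5 - 3) + 3)/(-2) + 7/(-14)) + 32)) = -3330*1/(38*(((-3 + √2 + 3)*(-½) + 7*(-1/14)) + 32)) = -3330*1/(38*((√2*(-½) - ½) + 32)) = -3330*1/(38*((-√2/2 - ½) + 32)) = -3330*1/(38*((-½ - √2/2) + 32)) = -3330*1/(38*(63/2 - √2/2)) = -3330/(1197 - 19*√2)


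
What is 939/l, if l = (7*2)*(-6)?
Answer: -313/28 ≈ -11.179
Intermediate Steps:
l = -84 (l = 14*(-6) = -84)
939/l = 939/(-84) = 939*(-1/84) = -313/28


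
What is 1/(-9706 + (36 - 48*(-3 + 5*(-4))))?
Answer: -1/8566 ≈ -0.00011674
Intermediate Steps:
1/(-9706 + (36 - 48*(-3 + 5*(-4)))) = 1/(-9706 + (36 - 48*(-3 - 20))) = 1/(-9706 + (36 - 48*(-23))) = 1/(-9706 + (36 + 1104)) = 1/(-9706 + 1140) = 1/(-8566) = -1/8566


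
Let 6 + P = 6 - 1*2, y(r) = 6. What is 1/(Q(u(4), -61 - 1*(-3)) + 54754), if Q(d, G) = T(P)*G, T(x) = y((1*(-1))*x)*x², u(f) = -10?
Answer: 1/53362 ≈ 1.8740e-5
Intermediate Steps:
P = -2 (P = -6 + (6 - 1*2) = -6 + (6 - 2) = -6 + 4 = -2)
T(x) = 6*x²
Q(d, G) = 24*G (Q(d, G) = (6*(-2)²)*G = (6*4)*G = 24*G)
1/(Q(u(4), -61 - 1*(-3)) + 54754) = 1/(24*(-61 - 1*(-3)) + 54754) = 1/(24*(-61 + 3) + 54754) = 1/(24*(-58) + 54754) = 1/(-1392 + 54754) = 1/53362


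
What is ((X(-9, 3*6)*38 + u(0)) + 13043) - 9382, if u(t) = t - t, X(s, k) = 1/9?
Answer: 32987/9 ≈ 3665.2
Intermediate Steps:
X(s, k) = ⅑
u(t) = 0
((X(-9, 3*6)*38 + u(0)) + 13043) - 9382 = (((⅑)*38 + 0) + 13043) - 9382 = ((38/9 + 0) + 13043) - 9382 = (38/9 + 13043) - 9382 = 117425/9 - 9382 = 32987/9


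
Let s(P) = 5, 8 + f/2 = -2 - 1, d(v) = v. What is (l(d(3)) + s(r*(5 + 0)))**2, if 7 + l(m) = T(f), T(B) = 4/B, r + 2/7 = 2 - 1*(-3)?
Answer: 576/121 ≈ 4.7603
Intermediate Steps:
r = 33/7 (r = -2/7 + (2 - 1*(-3)) = -2/7 + (2 + 3) = -2/7 + 5 = 33/7 ≈ 4.7143)
f = -22 (f = -16 + 2*(-2 - 1) = -16 + 2*(-3) = -16 - 6 = -22)
l(m) = -79/11 (l(m) = -7 + 4/(-22) = -7 + 4*(-1/22) = -7 - 2/11 = -79/11)
(l(d(3)) + s(r*(5 + 0)))**2 = (-79/11 + 5)**2 = (-24/11)**2 = 576/121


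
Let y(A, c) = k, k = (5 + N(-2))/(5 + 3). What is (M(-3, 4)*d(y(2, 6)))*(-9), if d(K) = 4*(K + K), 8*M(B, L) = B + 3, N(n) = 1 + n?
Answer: 0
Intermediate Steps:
M(B, L) = 3/8 + B/8 (M(B, L) = (B + 3)/8 = (3 + B)/8 = 3/8 + B/8)
k = ½ (k = (5 + (1 - 2))/(5 + 3) = (5 - 1)/8 = 4*(⅛) = ½ ≈ 0.50000)
y(A, c) = ½
d(K) = 8*K (d(K) = 4*(2*K) = 8*K)
(M(-3, 4)*d(y(2, 6)))*(-9) = ((3/8 + (⅛)*(-3))*(8*(½)))*(-9) = ((3/8 - 3/8)*4)*(-9) = (0*4)*(-9) = 0*(-9) = 0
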